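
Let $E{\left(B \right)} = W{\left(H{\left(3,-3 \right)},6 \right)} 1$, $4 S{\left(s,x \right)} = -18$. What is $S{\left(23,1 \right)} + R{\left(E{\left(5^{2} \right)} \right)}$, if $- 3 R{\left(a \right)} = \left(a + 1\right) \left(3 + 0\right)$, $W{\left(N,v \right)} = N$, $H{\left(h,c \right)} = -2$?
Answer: $- \frac{7}{2} \approx -3.5$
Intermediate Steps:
$S{\left(s,x \right)} = - \frac{9}{2}$ ($S{\left(s,x \right)} = \frac{1}{4} \left(-18\right) = - \frac{9}{2}$)
$E{\left(B \right)} = -2$ ($E{\left(B \right)} = \left(-2\right) 1 = -2$)
$R{\left(a \right)} = -1 - a$ ($R{\left(a \right)} = - \frac{\left(a + 1\right) \left(3 + 0\right)}{3} = - \frac{\left(1 + a\right) 3}{3} = - \frac{3 + 3 a}{3} = -1 - a$)
$S{\left(23,1 \right)} + R{\left(E{\left(5^{2} \right)} \right)} = - \frac{9}{2} - -1 = - \frac{9}{2} + \left(-1 + 2\right) = - \frac{9}{2} + 1 = - \frac{7}{2}$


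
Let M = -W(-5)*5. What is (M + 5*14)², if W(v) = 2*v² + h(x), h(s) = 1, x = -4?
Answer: 34225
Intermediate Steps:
W(v) = 1 + 2*v² (W(v) = 2*v² + 1 = 1 + 2*v²)
M = -255 (M = -(1 + 2*(-5)²)*5 = -(1 + 2*25)*5 = -(1 + 50)*5 = -1*51*5 = -51*5 = -255)
(M + 5*14)² = (-255 + 5*14)² = (-255 + 70)² = (-185)² = 34225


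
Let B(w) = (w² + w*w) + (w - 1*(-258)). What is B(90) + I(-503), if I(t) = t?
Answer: 16045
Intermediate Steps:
B(w) = 258 + w + 2*w² (B(w) = (w² + w²) + (w + 258) = 2*w² + (258 + w) = 258 + w + 2*w²)
B(90) + I(-503) = (258 + 90 + 2*90²) - 503 = (258 + 90 + 2*8100) - 503 = (258 + 90 + 16200) - 503 = 16548 - 503 = 16045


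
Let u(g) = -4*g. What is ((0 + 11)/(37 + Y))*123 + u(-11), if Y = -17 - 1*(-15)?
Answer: 2893/35 ≈ 82.657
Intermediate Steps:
Y = -2 (Y = -17 + 15 = -2)
((0 + 11)/(37 + Y))*123 + u(-11) = ((0 + 11)/(37 - 2))*123 - 4*(-11) = (11/35)*123 + 44 = 1353/35 + 44 = 2893/35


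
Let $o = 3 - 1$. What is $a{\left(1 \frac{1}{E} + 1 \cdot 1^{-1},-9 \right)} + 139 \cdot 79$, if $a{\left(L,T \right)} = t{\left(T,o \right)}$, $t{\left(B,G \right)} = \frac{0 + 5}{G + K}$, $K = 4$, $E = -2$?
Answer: $\frac{65891}{6} \approx 10982.0$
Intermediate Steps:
$o = 2$ ($o = 3 - 1 = 2$)
$t{\left(B,G \right)} = \frac{5}{4 + G}$ ($t{\left(B,G \right)} = \frac{0 + 5}{G + 4} = \frac{5}{4 + G}$)
$a{\left(L,T \right)} = \frac{5}{6}$ ($a{\left(L,T \right)} = \frac{5}{4 + 2} = \frac{5}{6}$)
$a{\left(1 \frac{1}{E} + 1 \cdot 1^{-1},-9 \right)} + 139 \cdot 79 = \frac{5}{6} + 139 \cdot 79 = \frac{5}{6} + 10981 = \frac{65891}{6}$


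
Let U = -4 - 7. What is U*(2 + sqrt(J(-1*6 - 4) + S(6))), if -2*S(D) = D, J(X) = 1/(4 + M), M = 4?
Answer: -22 - 11*I*sqrt(46)/4 ≈ -22.0 - 18.651*I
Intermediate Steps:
J(X) = 1/8 (J(X) = 1/(4 + 4) = 1/8)
S(D) = -D/2
U = -11
U*(2 + sqrt(J(-1*6 - 4) + S(6))) = -11*(2 + sqrt(1/8 - 1/2*6)) = -11*(2 + sqrt(1/8 - 3)) = -11*(2 + sqrt(-23/8)) = -11*(2 + I*sqrt(46)/4) = -22 - 11*I*sqrt(46)/4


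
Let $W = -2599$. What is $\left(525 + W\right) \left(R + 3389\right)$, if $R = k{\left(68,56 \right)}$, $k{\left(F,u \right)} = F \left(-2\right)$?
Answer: $-6746722$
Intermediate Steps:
$k{\left(F,u \right)} = - 2 F$
$R = -136$ ($R = \left(-2\right) 68 = -136$)
$\left(525 + W\right) \left(R + 3389\right) = \left(525 - 2599\right) \left(-136 + 3389\right) = \left(-2074\right) 3253 = -6746722$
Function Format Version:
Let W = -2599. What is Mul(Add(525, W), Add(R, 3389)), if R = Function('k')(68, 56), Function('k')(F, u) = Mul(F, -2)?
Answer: -6746722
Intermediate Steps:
Function('k')(F, u) = Mul(-2, F)
R = -136 (R = Mul(-2, 68) = -136)
Mul(Add(525, W), Add(R, 3389)) = Mul(Add(525, -2599), Add(-136, 3389)) = Mul(-2074, 3253) = -6746722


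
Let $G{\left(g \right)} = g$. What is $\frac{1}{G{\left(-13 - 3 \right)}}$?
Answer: $- \frac{1}{16} \approx -0.0625$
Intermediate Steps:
$\frac{1}{G{\left(-13 - 3 \right)}} = \frac{1}{-13 - 3} = \frac{1}{-16} = - \frac{1}{16}$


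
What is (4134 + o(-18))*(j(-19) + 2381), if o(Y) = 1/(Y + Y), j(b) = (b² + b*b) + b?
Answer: 38247511/3 ≈ 1.2749e+7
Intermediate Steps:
j(b) = b + 2*b² (j(b) = (b² + b²) + b = 2*b² + b = b + 2*b²)
o(Y) = 1/(2*Y)
(4134 + o(-18))*(j(-19) + 2381) = (4134 + (½)/(-18))*(-19*(1 + 2*(-19)) + 2381) = (4134 + (½)*(-1/18))*(-19*(1 - 38) + 2381) = (4134 - 1/36)*(-19*(-37) + 2381) = 148823*(703 + 2381)/36 = (148823/36)*3084 = 38247511/3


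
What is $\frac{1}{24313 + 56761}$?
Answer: $\frac{1}{81074} \approx 1.2334 \cdot 10^{-5}$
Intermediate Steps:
$\frac{1}{24313 + 56761} = \frac{1}{81074}$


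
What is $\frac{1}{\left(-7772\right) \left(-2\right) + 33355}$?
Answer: $\frac{1}{48899} \approx 2.045 \cdot 10^{-5}$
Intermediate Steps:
$\frac{1}{\left(-7772\right) \left(-2\right) + 33355} = \frac{1}{15544 + 33355} = \frac{1}{48899}$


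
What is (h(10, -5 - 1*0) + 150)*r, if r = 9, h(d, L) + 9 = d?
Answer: 1359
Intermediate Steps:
h(d, L) = -9 + d
(h(10, -5 - 1*0) + 150)*r = ((-9 + 10) + 150)*9 = (1 + 150)*9 = 151*9 = 1359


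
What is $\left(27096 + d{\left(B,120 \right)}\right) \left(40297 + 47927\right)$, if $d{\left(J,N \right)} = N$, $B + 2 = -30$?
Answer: $2401104384$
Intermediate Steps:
$B = -32$ ($B = -2 - 30 = -32$)
$\left(27096 + d{\left(B,120 \right)}\right) \left(40297 + 47927\right) = \left(27096 + 120\right) \left(40297 + 47927\right) = 27216 \cdot 88224 = 2401104384$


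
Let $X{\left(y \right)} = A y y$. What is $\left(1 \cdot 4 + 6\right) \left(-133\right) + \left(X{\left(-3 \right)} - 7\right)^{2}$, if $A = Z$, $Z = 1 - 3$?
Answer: $-705$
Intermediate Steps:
$Z = -2$ ($Z = 1 - 3 = -2$)
$A = -2$
$X{\left(y \right)} = - 2 y^{2}$ ($X{\left(y \right)} = - 2 y y = - 2 y^{2}$)
$\left(1 \cdot 4 + 6\right) \left(-133\right) + \left(X{\left(-3 \right)} - 7\right)^{2} = \left(1 \cdot 4 + 6\right) \left(-133\right) + \left(- 2 \left(-3\right)^{2} - 7\right)^{2} = \left(4 + 6\right) \left(-133\right) + \left(\left(-2\right) 9 - 7\right)^{2} = 10 \left(-133\right) + \left(-18 - 7\right)^{2} = -1330 + \left(-25\right)^{2} = -1330 + 625 = -705$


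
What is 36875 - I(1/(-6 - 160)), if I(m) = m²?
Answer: 1016127499/27556 ≈ 36875.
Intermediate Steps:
36875 - I(1/(-6 - 160)) = 36875 - (1/(-6 - 160))² = 36875 - (1/(-166))² = 36875 - (-1/166)² = 36875 - 1*1/27556 = 36875 - 1/27556 = 1016127499/27556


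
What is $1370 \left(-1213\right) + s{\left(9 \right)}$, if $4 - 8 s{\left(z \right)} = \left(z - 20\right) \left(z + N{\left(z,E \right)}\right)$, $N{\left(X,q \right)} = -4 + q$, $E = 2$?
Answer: $- \frac{13294399}{8} \approx -1.6618 \cdot 10^{6}$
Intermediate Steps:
$s{\left(z \right)} = \frac{1}{2} - \frac{\left(-20 + z\right) \left(-2 + z\right)}{8}$ ($s{\left(z \right)} = \frac{1}{2} - \frac{\left(z - 20\right) \left(z + \left(-4 + 2\right)\right)}{8} = \frac{1}{2} - \frac{\left(-20 + z\right) \left(z - 2\right)}{8} = \frac{1}{2} - \frac{\left(-20 + z\right) \left(-2 + z\right)}{8}$)
$1370 \left(-1213\right) + s{\left(9 \right)} = 1370 \left(-1213\right) - \left(- \frac{81}{4} + \frac{81}{8}\right) = -1661810 - - \frac{81}{8} = -1661810 + \frac{81}{8} = - \frac{13294399}{8}$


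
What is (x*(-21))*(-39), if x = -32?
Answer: -26208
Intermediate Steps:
(x*(-21))*(-39) = -32*(-21)*(-39) = 672*(-39) = -26208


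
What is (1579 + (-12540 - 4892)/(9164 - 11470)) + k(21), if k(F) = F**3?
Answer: 12507236/1153 ≈ 10848.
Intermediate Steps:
(1579 + (-12540 - 4892)/(9164 - 11470)) + k(21) = (1579 + (-12540 - 4892)/(9164 - 11470)) + 21**3 = (1579 - 17432/(-2306)) + 9261 = (1579 - 17432*(-1/2306)) + 9261 = (1579 + 8716/1153) + 9261 = 1829303/1153 + 9261 = 12507236/1153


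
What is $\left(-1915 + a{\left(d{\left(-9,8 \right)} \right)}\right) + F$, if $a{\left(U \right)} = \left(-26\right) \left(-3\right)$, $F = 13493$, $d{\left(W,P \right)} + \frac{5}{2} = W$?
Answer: $11656$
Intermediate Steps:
$d{\left(W,P \right)} = - \frac{5}{2} + W$
$a{\left(U \right)} = 78$
$\left(-1915 + a{\left(d{\left(-9,8 \right)} \right)}\right) + F = \left(-1915 + 78\right) + 13493 = -1837 + 13493 = 11656$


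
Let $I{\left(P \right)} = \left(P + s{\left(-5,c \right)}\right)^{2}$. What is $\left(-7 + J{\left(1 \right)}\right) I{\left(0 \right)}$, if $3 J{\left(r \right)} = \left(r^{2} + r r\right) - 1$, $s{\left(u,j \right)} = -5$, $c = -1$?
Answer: $- \frac{500}{3} \approx -166.67$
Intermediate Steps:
$I{\left(P \right)} = \left(-5 + P\right)^{2}$ ($I{\left(P \right)} = \left(P - 5\right)^{2} = \left(-5 + P\right)^{2}$)
$J{\left(r \right)} = - \frac{1}{3} + \frac{2 r^{2}}{3}$ ($J{\left(r \right)} = \frac{\left(r^{2} + r r\right) - 1}{3} = \frac{\left(r^{2} + r^{2}\right) - 1}{3} = \frac{2 r^{2} - 1}{3} = \frac{-1 + 2 r^{2}}{3} = - \frac{1}{3} + \frac{2 r^{2}}{3}$)
$\left(-7 + J{\left(1 \right)}\right) I{\left(0 \right)} = \left(-7 - \left(\frac{1}{3} - \frac{2 \cdot 1^{2}}{3}\right)\right) \left(-5 + 0\right)^{2} = \left(-7 + \left(- \frac{1}{3} + \frac{2}{3} \cdot 1\right)\right) \left(-5\right)^{2} = \left(-7 + \left(- \frac{1}{3} + \frac{2}{3}\right)\right) 25 = \left(-7 + \frac{1}{3}\right) 25 = \left(- \frac{20}{3}\right) 25 = - \frac{500}{3}$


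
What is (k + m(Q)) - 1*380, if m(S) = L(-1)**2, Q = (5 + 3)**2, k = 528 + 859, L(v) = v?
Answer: 1008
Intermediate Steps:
k = 1387
Q = 64 (Q = 8**2 = 64)
m(S) = 1 (m(S) = (-1)**2 = 1)
(k + m(Q)) - 1*380 = (1387 + 1) - 1*380 = 1388 - 380 = 1008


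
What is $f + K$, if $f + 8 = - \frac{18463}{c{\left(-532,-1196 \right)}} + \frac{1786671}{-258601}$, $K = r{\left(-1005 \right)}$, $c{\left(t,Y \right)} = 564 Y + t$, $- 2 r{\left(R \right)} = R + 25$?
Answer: $\frac{82943944260099}{174575328676} \approx 475.12$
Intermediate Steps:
$r{\left(R \right)} = - \frac{25}{2} - \frac{R}{2}$ ($r{\left(R \right)} = - \frac{R + 25}{2} = - \frac{25 + R}{2} = - \frac{25}{2} - \frac{R}{2}$)
$c{\left(t,Y \right)} = t + 564 Y$
$K = 490$ ($K = - \frac{25}{2} - - \frac{1005}{2} = - \frac{25}{2} + \frac{1005}{2} = 490$)
$f = - \frac{2597966791141}{174575328676}$ ($f = -8 - \left(\frac{1786671}{258601} + \frac{18463}{-532 + 564 \left(-1196\right)}\right) = -8 - \left(\frac{1786671}{258601} + \frac{18463}{-532 - 674544}\right) = -8 - \left(\frac{1786671}{258601} + \frac{18463}{-675076}\right) = -8 - \frac{1201364161733}{174575328676} = - \frac{2597966791141}{174575328676} \approx -14.882$)
$f + K = - \frac{2597966791141}{174575328676} + 490 = \frac{82943944260099}{174575328676}$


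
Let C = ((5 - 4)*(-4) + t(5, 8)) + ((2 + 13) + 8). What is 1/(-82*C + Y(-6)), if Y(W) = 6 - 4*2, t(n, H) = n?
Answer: -1/1970 ≈ -0.00050761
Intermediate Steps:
C = 24 (C = ((5 - 4)*(-4) + 5) + ((2 + 13) + 8) = (1*(-4) + 5) + (15 + 8) = (-4 + 5) + 23 = 1 + 23 = 24)
Y(W) = -2 (Y(W) = 6 - 8 = -2)
1/(-82*C + Y(-6)) = 1/(-82*24 - 2) = 1/(-1968 - 2) = 1/(-1970) = -1/1970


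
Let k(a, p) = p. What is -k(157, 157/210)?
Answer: -157/210 ≈ -0.74762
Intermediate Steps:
-k(157, 157/210) = -157/210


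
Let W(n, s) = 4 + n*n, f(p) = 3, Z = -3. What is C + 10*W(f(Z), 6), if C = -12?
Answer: 118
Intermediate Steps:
W(n, s) = 4 + n²
C + 10*W(f(Z), 6) = -12 + 10*(4 + 3²) = -12 + 10*(4 + 9) = -12 + 10*13 = -12 + 130 = 118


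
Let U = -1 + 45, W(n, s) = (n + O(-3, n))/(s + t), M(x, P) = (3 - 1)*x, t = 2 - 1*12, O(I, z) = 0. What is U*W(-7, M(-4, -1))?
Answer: 154/9 ≈ 17.111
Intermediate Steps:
t = -10 (t = 2 - 12 = -10)
M(x, P) = 2*x
W(n, s) = n/(-10 + s) (W(n, s) = (n + 0)/(s - 10) = n/(-10 + s))
U = 44
U*W(-7, M(-4, -1)) = 44*(-7/(-10 + 2*(-4))) = 44*(-7/(-10 - 8)) = 44*(-7/(-18)) = 44*(-7*(-1/18)) = 44*(7/18) = 154/9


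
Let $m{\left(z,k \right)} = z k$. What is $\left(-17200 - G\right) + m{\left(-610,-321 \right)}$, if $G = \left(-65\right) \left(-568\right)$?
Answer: $141690$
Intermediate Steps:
$G = 36920$
$m{\left(z,k \right)} = k z$
$\left(-17200 - G\right) + m{\left(-610,-321 \right)} = \left(-17200 - 36920\right) - -195810 = \left(-17200 - 36920\right) + 195810 = -54120 + 195810 = 141690$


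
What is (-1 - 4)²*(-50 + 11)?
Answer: -975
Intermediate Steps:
(-1 - 4)²*(-50 + 11) = (-5)²*(-39) = 25*(-39) = -975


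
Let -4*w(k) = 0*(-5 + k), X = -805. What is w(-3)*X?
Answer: 0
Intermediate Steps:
w(k) = 0 (w(k) = -0*(-5 + k) = -1/4*0 = 0)
w(-3)*X = 0*(-805) = 0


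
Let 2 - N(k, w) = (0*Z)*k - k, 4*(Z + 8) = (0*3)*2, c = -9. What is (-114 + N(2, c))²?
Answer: 12100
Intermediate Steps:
Z = -8 (Z = -8 + ((0*3)*2)/4 = -8 + (0*2)/4 = -8 + (¼)*0 = -8 + 0 = -8)
N(k, w) = 2 + k (N(k, w) = 2 - ((0*(-8))*k - k) = 2 - (0*k - k) = 2 - (0 - k) = 2 - (-1)*k = 2 + k)
(-114 + N(2, c))² = (-114 + (2 + 2))² = (-114 + 4)² = (-110)² = 12100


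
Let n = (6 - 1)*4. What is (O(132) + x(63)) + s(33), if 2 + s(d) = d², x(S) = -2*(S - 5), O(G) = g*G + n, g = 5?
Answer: 1651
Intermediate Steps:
n = 20 (n = 5*4 = 20)
O(G) = 20 + 5*G (O(G) = 5*G + 20 = 20 + 5*G)
x(S) = 10 - 2*S (x(S) = -2*(-5 + S) = 10 - 2*S)
s(d) = -2 + d²
(O(132) + x(63)) + s(33) = ((20 + 5*132) + (10 - 2*63)) + (-2 + 33²) = ((20 + 660) + (10 - 126)) + (-2 + 1089) = (680 - 116) + 1087 = 564 + 1087 = 1651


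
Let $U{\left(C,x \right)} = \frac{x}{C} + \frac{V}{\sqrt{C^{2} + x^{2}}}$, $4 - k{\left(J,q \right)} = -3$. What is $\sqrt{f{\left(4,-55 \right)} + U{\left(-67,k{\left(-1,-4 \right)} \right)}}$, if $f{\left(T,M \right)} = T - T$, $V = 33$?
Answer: $\frac{\sqrt{-9658325236 + 672245706 \sqrt{4538}}}{304046} \approx 0.6208$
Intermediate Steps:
$k{\left(J,q \right)} = 7$ ($k{\left(J,q \right)} = 4 - -3 = 4 + 3 = 7$)
$f{\left(T,M \right)} = 0$
$U{\left(C,x \right)} = \frac{33}{\sqrt{C^{2} + x^{2}}} + \frac{x}{C}$ ($U{\left(C,x \right)} = \frac{x}{C} + \frac{33}{\sqrt{C^{2} + x^{2}}} = \frac{33}{\sqrt{C^{2} + x^{2}}} + \frac{x}{C}$)
$\sqrt{f{\left(4,-55 \right)} + U{\left(-67,k{\left(-1,-4 \right)} \right)}} = \sqrt{0 + \left(\frac{33}{\sqrt{\left(-67\right)^{2} + 7^{2}}} + \frac{7}{-67}\right)} = \sqrt{0 + \left(\frac{33}{\sqrt{4489 + 49}} + 7 \left(- \frac{1}{67}\right)\right)} = \sqrt{0 - \left(\frac{7}{67} - \frac{33}{\sqrt{4538}}\right)} = \sqrt{0 - \left(\frac{7}{67} - 33 \frac{\sqrt{4538}}{4538}\right)} = \sqrt{0 - \left(\frac{7}{67} - \frac{33 \sqrt{4538}}{4538}\right)} = \sqrt{- \frac{7}{67} + \frac{33 \sqrt{4538}}{4538}}$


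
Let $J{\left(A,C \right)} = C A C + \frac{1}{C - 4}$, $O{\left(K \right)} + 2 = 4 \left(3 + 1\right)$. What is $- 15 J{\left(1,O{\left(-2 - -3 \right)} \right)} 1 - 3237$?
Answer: $- \frac{12357}{2} \approx -6178.5$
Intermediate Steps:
$O{\left(K \right)} = 14$ ($O{\left(K \right)} = -2 + 4 \left(3 + 1\right) = -2 + 4 \cdot 4 = -2 + 16 = 14$)
$J{\left(A,C \right)} = \frac{1}{-4 + C} + A C^{2}$ ($J{\left(A,C \right)} = A C C + \frac{1}{-4 + C} = A C^{2} + \frac{1}{-4 + C} = \frac{1}{-4 + C} + A C^{2}$)
$- 15 J{\left(1,O{\left(-2 - -3 \right)} \right)} 1 - 3237 = - 15 \frac{1 + 1 \cdot 14^{3} - 4 \cdot 14^{2}}{-4 + 14} \cdot 1 - 3237 = - 15 \frac{1 + 1 \cdot 2744 - 4 \cdot 196}{10} \cdot 1 - 3237 = - 15 \frac{1 + 2744 - 784}{10} \cdot 1 - 3237 = - 15 \cdot \frac{1}{10} \cdot 1961 \cdot 1 - 3237 = \left(-15\right) \frac{1961}{10} \cdot 1 - 3237 = \left(- \frac{5883}{2}\right) 1 - 3237 = - \frac{5883}{2} - 3237 = - \frac{12357}{2}$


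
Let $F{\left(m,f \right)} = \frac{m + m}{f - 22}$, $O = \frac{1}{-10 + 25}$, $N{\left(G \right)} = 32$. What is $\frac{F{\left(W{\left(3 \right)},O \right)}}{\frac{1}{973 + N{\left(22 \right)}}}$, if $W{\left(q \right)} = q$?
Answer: $- \frac{90450}{329} \approx -274.92$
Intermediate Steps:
$O = \frac{1}{15} \approx 0.066667$
$F{\left(m,f \right)} = \frac{2 m}{-22 + f}$
$\frac{F{\left(W{\left(3 \right)},O \right)}}{\frac{1}{973 + N{\left(22 \right)}}} = \frac{2 \cdot 3 \frac{1}{-22 + \frac{1}{15}}}{\frac{1}{973 + 32}} = \frac{2 \cdot 3 \frac{1}{- \frac{329}{15}}}{\frac{1}{1005}} = 2 \cdot 3 \left(- \frac{15}{329}\right) \frac{1}{\frac{1}{1005}} = \left(- \frac{90}{329}\right) 1005 = - \frac{90450}{329}$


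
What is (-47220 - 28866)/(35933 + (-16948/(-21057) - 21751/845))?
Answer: -676905376095/319459054099 ≈ -2.1189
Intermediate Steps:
(-47220 - 28866)/(35933 + (-16948/(-21057) - 21751/845)) = -76086/(35933 + (-16948*(-1/21057) - 21751*1/845)) = -76086/(35933 + (16948/21057 - 21751/845)) = -76086/(35933 - 443689747/17793165) = -76086/638918108198/17793165 = -76086*17793165/638918108198 = -676905376095/319459054099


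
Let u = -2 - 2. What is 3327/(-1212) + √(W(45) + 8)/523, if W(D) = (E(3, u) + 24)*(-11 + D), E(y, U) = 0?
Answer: -1109/404 + 2*√206/523 ≈ -2.6902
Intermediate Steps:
u = -4
W(D) = -264 + 24*D (W(D) = (0 + 24)*(-11 + D) = 24*(-11 + D) = -264 + 24*D)
3327/(-1212) + √(W(45) + 8)/523 = 3327/(-1212) + √((-264 + 24*45) + 8)/523 = 3327*(-1/1212) + √((-264 + 1080) + 8)*(1/523) = -1109/404 + √(816 + 8)*(1/523) = -1109/404 + √824*(1/523) = -1109/404 + (2*√206)*(1/523) = -1109/404 + 2*√206/523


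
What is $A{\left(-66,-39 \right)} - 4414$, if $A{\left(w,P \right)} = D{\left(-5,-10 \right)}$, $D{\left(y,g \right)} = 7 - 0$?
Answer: $-4407$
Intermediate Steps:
$D{\left(y,g \right)} = 7$ ($D{\left(y,g \right)} = 7 + 0 = 7$)
$A{\left(w,P \right)} = 7$
$A{\left(-66,-39 \right)} - 4414 = 7 - 4414 = -4407$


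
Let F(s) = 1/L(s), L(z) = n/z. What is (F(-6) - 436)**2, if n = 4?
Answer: 765625/4 ≈ 1.9141e+5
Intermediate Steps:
L(z) = 4/z
F(s) = s/4 (F(s) = 1/(4/s) = s/4)
(F(-6) - 436)**2 = ((1/4)*(-6) - 436)**2 = (-3/2 - 436)**2 = (-875/2)**2 = 765625/4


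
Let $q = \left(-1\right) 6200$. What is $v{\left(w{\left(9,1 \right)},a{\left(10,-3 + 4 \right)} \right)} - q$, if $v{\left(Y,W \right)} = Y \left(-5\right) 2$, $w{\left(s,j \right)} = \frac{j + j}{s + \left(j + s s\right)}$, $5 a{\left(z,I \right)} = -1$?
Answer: $\frac{564180}{91} \approx 6199.8$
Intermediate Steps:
$a{\left(z,I \right)} = - \frac{1}{5}$ ($a{\left(z,I \right)} = \frac{1}{5} \left(-1\right) = - \frac{1}{5}$)
$w{\left(s,j \right)} = \frac{2 j}{j + s + s^{2}}$ ($w{\left(s,j \right)} = \frac{2 j}{s + \left(j + s^{2}\right)} = \frac{2 j}{j + s + s^{2}}$)
$v{\left(Y,W \right)} = - 10 Y$ ($v{\left(Y,W \right)} = - 5 Y 2 = - 10 Y$)
$q = -6200$
$v{\left(w{\left(9,1 \right)},a{\left(10,-3 + 4 \right)} \right)} - q = - 10 \cdot 2 \cdot 1 \frac{1}{1 + 9 + 9^{2}} - -6200 = - 10 \cdot 2 \cdot 1 \frac{1}{1 + 9 + 81} + 6200 = - 10 \cdot 2 \cdot 1 \cdot \frac{1}{91} + 6200 = \left(-10\right) \frac{2}{91} + 6200 = - \frac{20}{91} + 6200 = \frac{564180}{91}$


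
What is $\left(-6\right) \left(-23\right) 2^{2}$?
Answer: $552$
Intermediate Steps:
$\left(-6\right) \left(-23\right) 2^{2} = 138 \cdot 4 = 552$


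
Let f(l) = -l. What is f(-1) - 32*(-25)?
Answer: 801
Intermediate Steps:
f(-1) - 32*(-25) = -1*(-1) - 32*(-25) = 1 + 800 = 801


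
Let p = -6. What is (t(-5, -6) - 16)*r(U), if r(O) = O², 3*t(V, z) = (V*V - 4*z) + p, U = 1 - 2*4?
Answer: -245/3 ≈ -81.667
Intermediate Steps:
U = -7 (U = 1 - 8 = -7)
t(V, z) = -2 - 4*z/3 + V²/3 (t(V, z) = ((V*V - 4*z) - 6)/3 = ((V² - 4*z) - 6)/3 = (-6 + V² - 4*z)/3 = -2 - 4*z/3 + V²/3)
(t(-5, -6) - 16)*r(U) = ((-2 - 4/3*(-6) + (⅓)*(-5)²) - 16)*(-7)² = ((-2 + 8 + (⅓)*25) - 16)*49 = ((-2 + 8 + 25/3) - 16)*49 = (43/3 - 16)*49 = -5/3*49 = -245/3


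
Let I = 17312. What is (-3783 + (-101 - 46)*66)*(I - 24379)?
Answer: 95298495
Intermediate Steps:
(-3783 + (-101 - 46)*66)*(I - 24379) = (-3783 + (-101 - 46)*66)*(17312 - 24379) = (-3783 - 147*66)*(-7067) = (-3783 - 9702)*(-7067) = -13485*(-7067) = 95298495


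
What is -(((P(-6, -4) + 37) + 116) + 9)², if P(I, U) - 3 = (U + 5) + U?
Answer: -26244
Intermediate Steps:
P(I, U) = 8 + 2*U (P(I, U) = 3 + ((U + 5) + U) = 3 + ((5 + U) + U) = 3 + (5 + 2*U) = 8 + 2*U)
-(((P(-6, -4) + 37) + 116) + 9)² = -((((8 + 2*(-4)) + 37) + 116) + 9)² = -((((8 - 8) + 37) + 116) + 9)² = -(((0 + 37) + 116) + 9)² = -((37 + 116) + 9)² = -(153 + 9)² = -1*162² = -1*26244 = -26244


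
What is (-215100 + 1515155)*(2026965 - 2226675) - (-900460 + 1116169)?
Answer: -259634199759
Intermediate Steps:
(-215100 + 1515155)*(2026965 - 2226675) - (-900460 + 1116169) = 1300055*(-199710) - 1*215709 = -259633984050 - 215709 = -259634199759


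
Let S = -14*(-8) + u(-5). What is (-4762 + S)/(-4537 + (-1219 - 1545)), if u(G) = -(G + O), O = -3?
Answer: 4642/7301 ≈ 0.63580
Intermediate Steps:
u(G) = 3 - G (u(G) = -(G - 3) = -(-3 + G) = 3 - G)
S = 120 (S = -14*(-8) + (3 - 1*(-5)) = 112 + (3 + 5) = 112 + 8 = 120)
(-4762 + S)/(-4537 + (-1219 - 1545)) = (-4762 + 120)/(-4537 + (-1219 - 1545)) = -4642/(-4537 - 2764) = -4642/(-7301) = -4642*(-1/7301) = 4642/7301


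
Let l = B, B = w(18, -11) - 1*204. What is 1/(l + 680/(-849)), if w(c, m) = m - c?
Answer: -849/198497 ≈ -0.0042771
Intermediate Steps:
B = -233 (B = (-11 - 1*18) - 1*204 = (-11 - 18) - 204 = -29 - 204 = -233)
l = -233
1/(l + 680/(-849)) = 1/(-233 + 680/(-849)) = 1/(-233 + 680*(-1/849)) = 1/(-233 - 680/849) = 1/(-198497/849) = -849/198497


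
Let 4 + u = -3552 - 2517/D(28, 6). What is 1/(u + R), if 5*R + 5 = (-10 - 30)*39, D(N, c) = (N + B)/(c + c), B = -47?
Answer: -19/43307 ≈ -0.00043873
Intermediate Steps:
D(N, c) = (-47 + N)/(2*c) (D(N, c) = (N - 47)/(c + c) = (-47 + N)/((2*c)) = (-47 + N)*(1/(2*c)) = (-47 + N)/(2*c))
R = -313 (R = -1 + ((-10 - 30)*39)/5 = -1 + (-40*39)/5 = -1 + (⅕)*(-1560) = -1 - 312 = -313)
u = -37360/19 (u = -4 + (-3552 - 2517*12/(-47 + 28)) = -4 + (-3552 - 2517/((½)*(⅙)*(-19))) = -4 + (-3552 - 2517/(-19/12)) = -4 + (-3552 - 2517*(-12/19)) = -4 + (-3552 + 30204/19) = -4 - 37284/19 = -37360/19 ≈ -1966.3)
1/(u + R) = 1/(-37360/19 - 313) = 1/(-43307/19) = -19/43307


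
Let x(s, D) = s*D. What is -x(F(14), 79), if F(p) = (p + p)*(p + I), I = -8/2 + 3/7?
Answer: -23068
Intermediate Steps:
I = -25/7 (I = -8*1/2 + 3*(1/7) = -4 + 3/7 = -25/7 ≈ -3.5714)
F(p) = 2*p*(-25/7 + p) (F(p) = (p + p)*(p - 25/7) = (2*p)*(-25/7 + p) = 2*p*(-25/7 + p))
x(s, D) = D*s
-x(F(14), 79) = -79*(2/7)*14*(-25 + 7*14) = -79*(2/7)*14*(-25 + 98) = -79*(2/7)*14*73 = -79*292 = -1*23068 = -23068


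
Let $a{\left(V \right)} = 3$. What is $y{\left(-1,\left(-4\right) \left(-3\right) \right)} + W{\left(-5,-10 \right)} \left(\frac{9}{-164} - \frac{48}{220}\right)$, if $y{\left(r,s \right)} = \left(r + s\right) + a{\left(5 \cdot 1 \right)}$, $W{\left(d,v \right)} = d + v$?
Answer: $\frac{32645}{1804} \approx 18.096$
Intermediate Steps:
$y{\left(r,s \right)} = 3 + r + s$ ($y{\left(r,s \right)} = \left(r + s\right) + 3 = 3 + r + s$)
$y{\left(-1,\left(-4\right) \left(-3\right) \right)} + W{\left(-5,-10 \right)} \left(\frac{9}{-164} - \frac{48}{220}\right) = \left(3 - 1 - -12\right) + \left(-5 - 10\right) \left(\frac{9}{-164} - \frac{48}{220}\right) = \left(3 - 1 + 12\right) - 15 \left(9 \left(- \frac{1}{164}\right) - \frac{12}{55}\right) = 14 - 15 \left(- \frac{9}{164} - \frac{12}{55}\right) = 14 - - \frac{7389}{1804} = 14 + \frac{7389}{1804} = \frac{32645}{1804}$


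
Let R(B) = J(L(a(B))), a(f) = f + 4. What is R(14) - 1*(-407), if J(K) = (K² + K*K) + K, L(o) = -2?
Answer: 413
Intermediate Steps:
a(f) = 4 + f
J(K) = K + 2*K² (J(K) = (K² + K²) + K = 2*K² + K = K + 2*K²)
R(B) = 6 (R(B) = -2*(1 + 2*(-2)) = -2*(1 - 4) = -2*(-3) = 6)
R(14) - 1*(-407) = 6 - 1*(-407) = 6 + 407 = 413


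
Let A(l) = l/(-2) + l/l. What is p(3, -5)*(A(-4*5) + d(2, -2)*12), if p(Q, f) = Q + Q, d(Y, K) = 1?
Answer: 138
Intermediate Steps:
A(l) = 1 - l/2 (A(l) = l*(-½) + 1 = -l/2 + 1 = 1 - l/2)
p(Q, f) = 2*Q
p(3, -5)*(A(-4*5) + d(2, -2)*12) = (2*3)*((1 - (-2)*5) + 1*12) = 6*((1 - ½*(-20)) + 12) = 6*((1 + 10) + 12) = 6*(11 + 12) = 6*23 = 138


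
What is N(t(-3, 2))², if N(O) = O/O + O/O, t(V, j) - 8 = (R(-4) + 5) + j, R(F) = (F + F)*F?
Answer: 4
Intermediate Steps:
R(F) = 2*F² (R(F) = (2*F)*F = 2*F²)
t(V, j) = 45 + j (t(V, j) = 8 + ((2*(-4)² + 5) + j) = 8 + ((2*16 + 5) + j) = 8 + ((32 + 5) + j) = 8 + (37 + j) = 45 + j)
N(O) = 2 (N(O) = 1 + 1 = 2)
N(t(-3, 2))² = 2² = 4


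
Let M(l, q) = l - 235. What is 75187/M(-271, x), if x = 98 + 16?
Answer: -3269/22 ≈ -148.59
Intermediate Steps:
x = 114
M(l, q) = -235 + l
75187/M(-271, x) = 75187/(-235 - 271) = 75187/(-506) = 75187*(-1/506) = -3269/22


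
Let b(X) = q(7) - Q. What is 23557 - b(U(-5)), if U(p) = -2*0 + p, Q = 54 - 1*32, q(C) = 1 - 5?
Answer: 23583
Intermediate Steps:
q(C) = -4
Q = 22 (Q = 54 - 32 = 22)
U(p) = p (U(p) = 0 + p = p)
b(X) = -26 (b(X) = -4 - 1*22 = -4 - 22 = -26)
23557 - b(U(-5)) = 23557 - 1*(-26) = 23557 + 26 = 23583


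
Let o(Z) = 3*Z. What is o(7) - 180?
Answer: -159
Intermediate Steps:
o(7) - 180 = 3*7 - 180 = 21 - 180 = -159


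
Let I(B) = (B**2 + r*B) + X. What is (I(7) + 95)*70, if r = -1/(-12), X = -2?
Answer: 59885/6 ≈ 9980.8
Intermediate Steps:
r = 1/12 (r = -1*(-1/12) = 1/12 ≈ 0.083333)
I(B) = -2 + B**2 + B/12 (I(B) = (B**2 + B/12) - 2 = -2 + B**2 + B/12)
(I(7) + 95)*70 = ((-2 + 7**2 + (1/12)*7) + 95)*70 = ((-2 + 49 + 7/12) + 95)*70 = (571/12 + 95)*70 = (1711/12)*70 = 59885/6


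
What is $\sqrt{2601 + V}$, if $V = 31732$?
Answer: $\sqrt{34333} \approx 185.29$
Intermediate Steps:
$\sqrt{2601 + V} = \sqrt{2601 + 31732} = \sqrt{34333}$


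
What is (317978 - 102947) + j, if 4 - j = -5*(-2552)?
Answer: 202275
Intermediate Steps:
j = -12756 (j = 4 - (-5)*(-2552) = 4 - 1*12760 = 4 - 12760 = -12756)
(317978 - 102947) + j = (317978 - 102947) - 12756 = 215031 - 12756 = 202275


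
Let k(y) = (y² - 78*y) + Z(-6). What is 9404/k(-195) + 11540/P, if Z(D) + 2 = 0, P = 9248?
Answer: 175319253/123074696 ≈ 1.4245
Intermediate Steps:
Z(D) = -2 (Z(D) = -2 + 0 = -2)
k(y) = -2 + y² - 78*y (k(y) = (y² - 78*y) - 2 = -2 + y² - 78*y)
9404/k(-195) + 11540/P = 9404/(-2 + (-195)² - 78*(-195)) + 11540/9248 = 9404/(-2 + 38025 + 15210) + 11540*(1/9248) = 9404/53233 + 2885/2312 = 175319253/123074696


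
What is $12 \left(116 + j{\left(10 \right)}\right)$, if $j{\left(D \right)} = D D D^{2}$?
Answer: $121392$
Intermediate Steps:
$j{\left(D \right)} = D^{4}$ ($j{\left(D \right)} = D^{2} D^{2} = D^{4}$)
$12 \left(116 + j{\left(10 \right)}\right) = 12 \left(116 + 10^{4}\right) = 12 \left(116 + 10000\right) = 12 \cdot 10116 = 121392$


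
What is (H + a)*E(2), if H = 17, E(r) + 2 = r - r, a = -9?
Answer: -16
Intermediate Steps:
E(r) = -2 (E(r) = -2 + (r - r) = -2 + 0 = -2)
(H + a)*E(2) = (17 - 9)*(-2) = 8*(-2) = -16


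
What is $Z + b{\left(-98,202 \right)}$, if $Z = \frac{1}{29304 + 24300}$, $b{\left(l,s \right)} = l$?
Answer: $- \frac{5253191}{53604} \approx -98.0$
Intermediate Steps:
$Z = \frac{1}{53604} \approx 1.8655 \cdot 10^{-5}$
$Z + b{\left(-98,202 \right)} = \frac{1}{53604} - 98 = - \frac{5253191}{53604}$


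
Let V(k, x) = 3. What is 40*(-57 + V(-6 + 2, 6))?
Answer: -2160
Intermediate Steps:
40*(-57 + V(-6 + 2, 6)) = 40*(-57 + 3) = 40*(-54) = -2160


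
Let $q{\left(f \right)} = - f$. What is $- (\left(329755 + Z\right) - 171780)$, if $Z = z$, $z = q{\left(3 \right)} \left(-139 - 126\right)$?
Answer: $-158770$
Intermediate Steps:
$z = 795$ ($z = \left(-1\right) 3 \left(-139 - 126\right) = \left(-3\right) \left(-265\right) = 795$)
$Z = 795$
$- (\left(329755 + Z\right) - 171780) = - (\left(329755 + 795\right) - 171780) = - (330550 - 171780) = \left(-1\right) 158770 = -158770$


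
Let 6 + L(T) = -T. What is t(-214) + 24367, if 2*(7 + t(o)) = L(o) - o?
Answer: 24571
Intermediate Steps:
L(T) = -6 - T
t(o) = -10 - o (t(o) = -7 + ((-6 - o) - o)/2 = -7 + (-6 - 2*o)/2 = -7 + (-3 - o) = -10 - o)
t(-214) + 24367 = (-10 - 1*(-214)) + 24367 = (-10 + 214) + 24367 = 204 + 24367 = 24571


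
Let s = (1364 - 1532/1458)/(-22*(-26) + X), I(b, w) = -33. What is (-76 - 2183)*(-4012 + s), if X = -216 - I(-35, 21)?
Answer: 285320078882/31509 ≈ 9.0552e+6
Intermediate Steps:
X = -183 (X = -216 - 1*(-33) = -216 + 33 = -183)
s = 993590/283581 (s = (1364 - 1532/1458)/(-22*(-26) - 183) = (1364 - 1532*1/1458)/(572 - 183) = (1364 - 766/729)/389 = (993590/729)*(1/389) = 993590/283581 ≈ 3.5037)
(-76 - 2183)*(-4012 + s) = (-76 - 2183)*(-4012 + 993590/283581) = -2259*(-1136733382/283581) = 285320078882/31509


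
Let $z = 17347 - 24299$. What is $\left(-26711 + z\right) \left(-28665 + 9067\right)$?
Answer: $659727474$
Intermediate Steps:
$z = -6952$ ($z = 17347 - 24299 = -6952$)
$\left(-26711 + z\right) \left(-28665 + 9067\right) = \left(-26711 - 6952\right) \left(-28665 + 9067\right) = \left(-33663\right) \left(-19598\right) = 659727474$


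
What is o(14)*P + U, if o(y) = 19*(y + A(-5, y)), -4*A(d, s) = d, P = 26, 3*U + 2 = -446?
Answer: 44305/6 ≈ 7384.2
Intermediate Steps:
U = -448/3 (U = -⅔ + (⅓)*(-446) = -⅔ - 446/3 = -448/3 ≈ -149.33)
A(d, s) = -d/4
o(y) = 95/4 + 19*y (o(y) = 19*(y - ¼*(-5)) = 19*(y + 5/4) = 19*(5/4 + y) = 95/4 + 19*y)
o(14)*P + U = (95/4 + 19*14)*26 - 448/3 = (95/4 + 266)*26 - 448/3 = (1159/4)*26 - 448/3 = 15067/2 - 448/3 = 44305/6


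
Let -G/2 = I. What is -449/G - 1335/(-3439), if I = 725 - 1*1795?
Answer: 1312789/7359460 ≈ 0.17838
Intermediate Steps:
I = -1070 (I = 725 - 1795 = -1070)
G = 2140 (G = -2*(-1070) = 2140)
-449/G - 1335/(-3439) = -449/2140 - 1335/(-3439) = -449*1/2140 - 1335*(-1/3439) = -449/2140 + 1335/3439 = 1312789/7359460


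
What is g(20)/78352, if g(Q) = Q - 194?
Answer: -87/39176 ≈ -0.0022207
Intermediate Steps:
g(Q) = -194 + Q
g(20)/78352 = (-194 + 20)/78352 = -174*1/78352 = -87/39176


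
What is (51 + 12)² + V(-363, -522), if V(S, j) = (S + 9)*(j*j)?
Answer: -96455367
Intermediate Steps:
V(S, j) = j²*(9 + S) (V(S, j) = (9 + S)*j² = j²*(9 + S))
(51 + 12)² + V(-363, -522) = (51 + 12)² + (-522)²*(9 - 363) = 63² + 272484*(-354) = 3969 - 96459336 = -96455367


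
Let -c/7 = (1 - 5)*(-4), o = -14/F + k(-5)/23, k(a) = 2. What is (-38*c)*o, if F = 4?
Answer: -334096/23 ≈ -14526.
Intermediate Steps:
o = -157/46 (o = -14/4 + 2/23 = -14*¼ + 2*(1/23) = -7/2 + 2/23 = -157/46 ≈ -3.4130)
c = -112 (c = -7*(1 - 5)*(-4) = -(-28)*(-4) = -7*16 = -112)
(-38*c)*o = -38*(-112)*(-157/46) = 4256*(-157/46) = -334096/23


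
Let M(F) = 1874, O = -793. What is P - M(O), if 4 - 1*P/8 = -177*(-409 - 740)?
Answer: -1628826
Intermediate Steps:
P = -1626952 (P = 32 - (-1416)*(-409 - 740) = 32 - (-1416)*(-1149) = 32 - 8*203373 = 32 - 1626984 = -1626952)
P - M(O) = -1626952 - 1*1874 = -1626952 - 1874 = -1628826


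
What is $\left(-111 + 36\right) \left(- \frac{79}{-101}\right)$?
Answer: $- \frac{5925}{101} \approx -58.663$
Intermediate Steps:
$\left(-111 + 36\right) \left(- \frac{79}{-101}\right) = - 75 \left(\left(-79\right) \left(- \frac{1}{101}\right)\right) = \left(-75\right) \frac{79}{101} = - \frac{5925}{101}$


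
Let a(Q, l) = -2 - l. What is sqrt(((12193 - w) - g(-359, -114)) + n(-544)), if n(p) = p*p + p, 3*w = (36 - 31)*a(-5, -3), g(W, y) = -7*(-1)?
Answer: sqrt(2768187)/3 ≈ 554.60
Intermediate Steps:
g(W, y) = 7
w = 5/3 (w = ((36 - 31)*(-2 - 1*(-3)))/3 = (5*(-2 + 3))/3 = (5*1)/3 = (1/3)*5 = 5/3 ≈ 1.6667)
n(p) = p + p**2 (n(p) = p**2 + p = p + p**2)
sqrt(((12193 - w) - g(-359, -114)) + n(-544)) = sqrt(((12193 - 1*5/3) - 1*7) - 544*(1 - 544)) = sqrt(((12193 - 5/3) - 7) - 544*(-543)) = sqrt((36574/3 - 7) + 295392) = sqrt(36553/3 + 295392) = sqrt(922729/3) = sqrt(2768187)/3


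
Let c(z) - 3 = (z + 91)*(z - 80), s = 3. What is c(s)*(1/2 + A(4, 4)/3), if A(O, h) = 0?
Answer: -7235/2 ≈ -3617.5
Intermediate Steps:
c(z) = 3 + (-80 + z)*(91 + z) (c(z) = 3 + (z + 91)*(z - 80) = 3 + (91 + z)*(-80 + z) = 3 + (-80 + z)*(91 + z))
c(s)*(1/2 + A(4, 4)/3) = (-7277 + 3² + 11*3)*(1/2 + 0/3) = (-7277 + 9 + 33)*(1*(½) + 0*(⅓)) = -7235*(½ + 0) = -7235*½ = -7235/2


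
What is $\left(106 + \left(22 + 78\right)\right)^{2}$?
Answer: $42436$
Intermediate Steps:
$\left(106 + \left(22 + 78\right)\right)^{2} = \left(106 + 100\right)^{2} = 206^{2} = 42436$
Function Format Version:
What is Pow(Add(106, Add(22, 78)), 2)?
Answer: 42436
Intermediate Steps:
Pow(Add(106, Add(22, 78)), 2) = Pow(Add(106, 100), 2) = Pow(206, 2) = 42436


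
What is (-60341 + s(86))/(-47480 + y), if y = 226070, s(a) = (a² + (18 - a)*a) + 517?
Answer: -29138/89295 ≈ -0.32631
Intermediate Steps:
s(a) = 517 + a² + a*(18 - a) (s(a) = (a² + a*(18 - a)) + 517 = 517 + a² + a*(18 - a))
(-60341 + s(86))/(-47480 + y) = (-60341 + (517 + 18*86))/(-47480 + 226070) = (-60341 + (517 + 1548))/178590 = (-60341 + 2065)*(1/178590) = -58276*1/178590 = -29138/89295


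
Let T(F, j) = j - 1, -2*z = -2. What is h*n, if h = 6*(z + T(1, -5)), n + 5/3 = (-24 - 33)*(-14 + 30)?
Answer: 27410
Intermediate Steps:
z = 1 (z = -½*(-2) = 1)
T(F, j) = -1 + j
n = -2741/3 (n = -5/3 + (-24 - 33)*(-14 + 30) = -5/3 - 57*16 = -5/3 - 912 = -2741/3 ≈ -913.67)
h = -30 (h = 6*(1 + (-1 - 5)) = 6*(1 - 6) = 6*(-5) = -30)
h*n = -30*(-2741/3) = 27410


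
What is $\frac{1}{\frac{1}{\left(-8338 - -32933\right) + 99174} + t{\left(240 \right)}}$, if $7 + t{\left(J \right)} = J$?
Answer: $\frac{123769}{28838178} \approx 0.0042918$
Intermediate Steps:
$t{\left(J \right)} = -7 + J$
$\frac{1}{\frac{1}{\left(-8338 - -32933\right) + 99174} + t{\left(240 \right)}} = \frac{1}{\frac{1}{\left(-8338 - -32933\right) + 99174} + \left(-7 + 240\right)} = \frac{1}{\frac{1}{\left(-8338 + 32933\right) + 99174} + 233} = \frac{1}{\frac{1}{24595 + 99174} + 233} = \frac{1}{\frac{1}{123769} + 233} = \frac{1}{\frac{28838178}{123769}} = \frac{123769}{28838178}$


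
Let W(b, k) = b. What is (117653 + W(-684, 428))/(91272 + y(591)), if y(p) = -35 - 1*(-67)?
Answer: 116969/91304 ≈ 1.2811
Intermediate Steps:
y(p) = 32 (y(p) = -35 + 67 = 32)
(117653 + W(-684, 428))/(91272 + y(591)) = (117653 - 684)/(91272 + 32) = 116969/91304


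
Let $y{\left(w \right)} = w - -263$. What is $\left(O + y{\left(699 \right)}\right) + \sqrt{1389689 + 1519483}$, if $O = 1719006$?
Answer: $1719968 + 2 \sqrt{727293} \approx 1.7217 \cdot 10^{6}$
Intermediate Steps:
$y{\left(w \right)} = 263 + w$ ($y{\left(w \right)} = w + 263 = 263 + w$)
$\left(O + y{\left(699 \right)}\right) + \sqrt{1389689 + 1519483} = \left(1719006 + \left(263 + 699\right)\right) + \sqrt{1389689 + 1519483} = \left(1719006 + 962\right) + \sqrt{2909172} = 1719968 + 2 \sqrt{727293}$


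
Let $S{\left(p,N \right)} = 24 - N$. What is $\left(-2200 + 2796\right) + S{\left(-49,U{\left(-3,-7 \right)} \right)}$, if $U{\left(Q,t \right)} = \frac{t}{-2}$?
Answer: $\frac{1233}{2} \approx 616.5$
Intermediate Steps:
$U{\left(Q,t \right)} = - \frac{t}{2}$ ($U{\left(Q,t \right)} = t \left(- \frac{1}{2}\right) = - \frac{t}{2}$)
$\left(-2200 + 2796\right) + S{\left(-49,U{\left(-3,-7 \right)} \right)} = \left(-2200 + 2796\right) + \left(24 - \left(- \frac{1}{2}\right) \left(-7\right)\right) = 596 + \left(24 - \frac{7}{2}\right) = 596 + \frac{41}{2} = \frac{1233}{2}$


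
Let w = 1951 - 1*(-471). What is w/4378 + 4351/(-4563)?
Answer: -3998546/9988407 ≈ -0.40032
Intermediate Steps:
w = 2422 (w = 1951 + 471 = 2422)
w/4378 + 4351/(-4563) = 2422/4378 + 4351/(-4563) = 2422*(1/4378) + 4351*(-1/4563) = 1211/2189 - 4351/4563 = -3998546/9988407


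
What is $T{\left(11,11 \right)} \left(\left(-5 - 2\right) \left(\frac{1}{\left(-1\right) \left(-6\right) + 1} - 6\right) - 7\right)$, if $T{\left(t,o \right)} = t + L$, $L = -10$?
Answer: $34$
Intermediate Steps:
$T{\left(t,o \right)} = -10 + t$ ($T{\left(t,o \right)} = t - 10 = -10 + t$)
$T{\left(11,11 \right)} \left(\left(-5 - 2\right) \left(\frac{1}{\left(-1\right) \left(-6\right) + 1} - 6\right) - 7\right) = \left(-10 + 11\right) \left(\left(-5 - 2\right) \left(\frac{1}{\left(-1\right) \left(-6\right) + 1} - 6\right) - 7\right) = 1 \left(- 7 \left(\frac{1}{6 + 1} - 6\right) - 7\right) = 1 \left(- 7 \left(\frac{1}{7} - 6\right) - 7\right) = 1 \left(\left(-7\right) \left(- \frac{41}{7}\right) - 7\right) = 1 \left(41 - 7\right) = 1 \cdot 34 = 34$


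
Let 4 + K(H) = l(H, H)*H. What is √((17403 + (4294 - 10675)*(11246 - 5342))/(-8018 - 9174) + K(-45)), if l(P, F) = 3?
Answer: √151574699234/8596 ≈ 45.292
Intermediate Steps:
K(H) = -4 + 3*H
√((17403 + (4294 - 10675)*(11246 - 5342))/(-8018 - 9174) + K(-45)) = √((17403 + (4294 - 10675)*(11246 - 5342))/(-8018 - 9174) + (-4 + 3*(-45))) = √((17403 - 6381*5904)/(-17192) + (-4 - 135)) = √((17403 - 37673424)*(-1/17192) - 139) = √(-37656021*(-1/17192) - 139) = √(37656021/17192 - 139) = √(35266333/17192) = √151574699234/8596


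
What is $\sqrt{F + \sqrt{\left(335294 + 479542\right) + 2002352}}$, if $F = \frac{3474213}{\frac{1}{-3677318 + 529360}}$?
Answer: $\sqrt{-10936676607054 + 2 \sqrt{704297}} \approx 3.3071 \cdot 10^{6} i$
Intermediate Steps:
$F = -10936676607054$ ($F = \frac{3474213}{\frac{1}{-3147958}} = \frac{3474213}{- \frac{1}{3147958}} = 3474213 \left(-3147958\right) = -10936676607054$)
$\sqrt{F + \sqrt{\left(335294 + 479542\right) + 2002352}} = \sqrt{-10936676607054 + \sqrt{\left(335294 + 479542\right) + 2002352}} = \sqrt{-10936676607054 + \sqrt{814836 + 2002352}} = \sqrt{-10936676607054 + \sqrt{2817188}} = \sqrt{-10936676607054 + 2 \sqrt{704297}}$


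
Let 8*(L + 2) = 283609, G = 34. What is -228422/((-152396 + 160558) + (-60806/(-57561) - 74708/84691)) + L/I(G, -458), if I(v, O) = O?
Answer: -3841022455230261717/36447431374789520 ≈ -105.39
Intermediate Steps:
L = 283593/8 (L = -2 + (⅛)*283609 = -2 + 283609/8 = 283593/8 ≈ 35449.)
-228422/((-152396 + 160558) + (-60806/(-57561) - 74708/84691)) + L/I(G, -458) = -228422/((-152396 + 160558) + (-60806/(-57561) - 74708/84691)) + (283593/8)/(-458) = -228422/(8162 + (-60806*(-1/57561) - 74708*1/84691)) + (283593/8)*(-1/458) = -228422/(8162 + (60806/57561 - 74708/84691)) - 283593/3664 = -228422/(8162 + 849453758/4874898651) - 283593/3664 = -228422/39789772243220/4874898651 - 283593/3664 = -228422*4874898651/39789772243220 - 283593/3664 = -556767049829361/19894886121610 - 283593/3664 = -3841022455230261717/36447431374789520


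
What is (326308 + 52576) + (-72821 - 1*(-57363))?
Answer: 363426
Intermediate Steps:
(326308 + 52576) + (-72821 - 1*(-57363)) = 378884 + (-72821 + 57363) = 378884 - 15458 = 363426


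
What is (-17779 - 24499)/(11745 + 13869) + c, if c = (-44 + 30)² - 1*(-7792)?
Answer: 102281177/12807 ≈ 7986.4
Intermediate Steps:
c = 7988 (c = (-14)² + 7792 = 196 + 7792 = 7988)
(-17779 - 24499)/(11745 + 13869) + c = (-17779 - 24499)/(11745 + 13869) + 7988 = -42278/25614 + 7988 = -42278*1/25614 + 7988 = -21139/12807 + 7988 = 102281177/12807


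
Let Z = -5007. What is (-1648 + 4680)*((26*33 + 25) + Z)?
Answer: -12503968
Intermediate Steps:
(-1648 + 4680)*((26*33 + 25) + Z) = (-1648 + 4680)*((26*33 + 25) - 5007) = 3032*((858 + 25) - 5007) = 3032*(883 - 5007) = 3032*(-4124) = -12503968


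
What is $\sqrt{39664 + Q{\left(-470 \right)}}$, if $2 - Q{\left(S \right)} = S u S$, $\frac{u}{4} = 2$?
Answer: $i \sqrt{1727534} \approx 1314.4 i$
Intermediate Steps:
$u = 8$ ($u = 4 \cdot 2 = 8$)
$Q{\left(S \right)} = 2 - 8 S^{2}$ ($Q{\left(S \right)} = 2 - S 8 S = 2 - 8 S S = 2 - 8 S^{2}$)
$\sqrt{39664 + Q{\left(-470 \right)}} = \sqrt{39664 + \left(2 - 8 \left(-470\right)^{2}\right)} = \sqrt{39664 + \left(2 - 1767200\right)} = \sqrt{39664 - 1767198} = \sqrt{-1727534} = i \sqrt{1727534}$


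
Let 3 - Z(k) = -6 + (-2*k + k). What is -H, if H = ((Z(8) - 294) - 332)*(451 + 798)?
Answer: 760641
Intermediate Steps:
Z(k) = 9 + k (Z(k) = 3 - (-6 + (-2*k + k)) = 3 - (-6 - k) = 3 + (6 + k) = 9 + k)
H = -760641 (H = (((9 + 8) - 294) - 332)*(451 + 798) = ((17 - 294) - 332)*1249 = (-277 - 332)*1249 = -609*1249 = -760641)
-H = -1*(-760641) = 760641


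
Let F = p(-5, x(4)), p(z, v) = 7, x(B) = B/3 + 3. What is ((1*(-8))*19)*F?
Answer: -1064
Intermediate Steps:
x(B) = 3 + B/3 (x(B) = B*(⅓) + 3 = B/3 + 3 = 3 + B/3)
F = 7
((1*(-8))*19)*F = ((1*(-8))*19)*7 = -8*19*7 = -152*7 = -1064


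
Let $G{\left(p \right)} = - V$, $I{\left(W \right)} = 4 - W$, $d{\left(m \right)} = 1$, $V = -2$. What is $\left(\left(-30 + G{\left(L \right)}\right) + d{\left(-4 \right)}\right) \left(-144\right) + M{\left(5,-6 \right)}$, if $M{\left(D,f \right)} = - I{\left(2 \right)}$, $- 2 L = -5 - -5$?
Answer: $3886$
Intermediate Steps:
$L = 0$ ($L = - \frac{-5 - -5}{2} = - \frac{-5 + 5}{2} = \left(- \frac{1}{2}\right) 0 = 0$)
$G{\left(p \right)} = 2$ ($G{\left(p \right)} = \left(-1\right) \left(-2\right) = 2$)
$M{\left(D,f \right)} = -2$ ($M{\left(D,f \right)} = - (4 - 2) = \left(-1\right) 2 = -2$)
$\left(\left(-30 + G{\left(L \right)}\right) + d{\left(-4 \right)}\right) \left(-144\right) + M{\left(5,-6 \right)} = \left(\left(-30 + 2\right) + 1\right) \left(-144\right) - 2 = \left(-28 + 1\right) \left(-144\right) - 2 = \left(-27\right) \left(-144\right) - 2 = 3888 - 2 = 3886$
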